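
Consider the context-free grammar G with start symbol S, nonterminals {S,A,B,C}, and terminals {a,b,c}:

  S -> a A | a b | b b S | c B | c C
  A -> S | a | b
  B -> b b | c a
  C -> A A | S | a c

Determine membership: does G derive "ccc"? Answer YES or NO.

Convert to CNF:
  S -> T0 A | T0 T1 | T1 X5 | T2 B | T2 C
  A -> T0 A | T0 T1 | T1 X3 | T2 B | T2 C | a | b
  B -> T1 T1 | T2 T0
  C -> A A | T0 A | T0 T1 | T0 T2 | T1 X4 | T2 B | T2 C
  T0 -> a
  T1 -> b
  T2 -> c
  X3 -> T1 S
  X4 -> T1 S
  X5 -> T1 S

Fill CYK table bottom-up:
  T[0,0] 'c' = {T2}  orig:{}
  T[1,1] 'c' = {T2}  orig:{}
  T[2,2] 'c' = {T2}  orig:{}
  T[0,1] 'cc' = ∅
  T[1,2] 'cc' = ∅
  T[0,2] 'ccc' = ∅

S ∉ T[0,2] ⇒ NO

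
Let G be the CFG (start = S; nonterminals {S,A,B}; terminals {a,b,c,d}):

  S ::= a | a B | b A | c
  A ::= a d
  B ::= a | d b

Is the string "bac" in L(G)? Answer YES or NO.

Convert to CNF:
  S -> T0 B | T2 A | a | c
  A -> T0 T1
  B -> T1 T2 | a
  T0 -> a
  T1 -> d
  T2 -> b

CYK table (by increasing span):
  cell(0,0) b: {T2}  orig:{}
  cell(1,1) a: {B,S,T0}  orig:{B,S}
  cell(2,2) c: {S}
  cell(0,1) ba: ∅
  cell(1,2) ac: ∅
  cell(0,2) bac: ∅

S ∉ T[0,2] ⇒ NO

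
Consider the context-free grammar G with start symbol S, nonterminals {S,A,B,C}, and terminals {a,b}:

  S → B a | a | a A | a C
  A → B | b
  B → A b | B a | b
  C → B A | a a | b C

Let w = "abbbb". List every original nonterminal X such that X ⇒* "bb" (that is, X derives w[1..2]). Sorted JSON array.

CNF form of G:
  S -> B T1 | T1 A | T1 C | a
  A -> A T0 | B T1 | b
  B -> A T0 | B T1 | b
  C -> B A | T0 C | T1 T1
  T0 -> b
  T1 -> a

Fill CYK table bottom-up, restricted to cells inside w[1..2]:
  T[1,1] 'b' = {A,B,T0}  orig:{A,B}
  T[2,2] 'b' = {A,B,T0}  orig:{A,B}
  T[1,2] 'bb' = {A,B,C}

Original NTs in T[1,2] deriving "bb": ["A", "B", "C"]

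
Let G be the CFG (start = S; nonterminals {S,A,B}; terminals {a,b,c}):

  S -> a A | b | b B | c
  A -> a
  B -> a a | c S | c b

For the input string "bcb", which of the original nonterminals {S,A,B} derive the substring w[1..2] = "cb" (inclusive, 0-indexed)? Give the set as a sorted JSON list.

CNF form of G:
  S -> T0 A | T2 B | b | c
  A -> a
  B -> T0 T0 | T1 S | T1 T2
  T0 -> a
  T1 -> c
  T2 -> b

CYK fill — only the sub-triangle for w[1..2]:
  [1..1]={S,T1}  "c"  orig:{S}
  [2..2]={S,T2}  "b"  orig:{S}
  [1..2]={B}  "cb"

Original NTs in T[1,2] deriving "cb": ["B"]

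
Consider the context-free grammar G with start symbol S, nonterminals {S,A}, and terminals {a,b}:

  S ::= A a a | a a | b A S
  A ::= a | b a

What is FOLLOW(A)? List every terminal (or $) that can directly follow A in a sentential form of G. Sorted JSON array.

FIRST iteration:
pass 1:
  A via A→a: +{a}
  A via A→b a: +{b}
  S via S→A a a: +{a,b}
  FIRST[S]={a,b}  FIRST[A]={a,b}
pass 2: — fixpoint
  FIRST[S]={a,b}  FIRST[A]={a,b}

Compute FOLLOW by fixpoint:
FOLLOW(S) := {$}
round 1:
  S→A a a: FOLLOW(A) ⊇ FIRST(a) = {a}; new: +{a}
  S→b A S: FOLLOW(A) ⊇ FIRST(S) = {a,b}; new: +{b}
  FOLLOW[S]={$}  FOLLOW[A]={a,b}
round 2: (no change)
  FOLLOW[S]={$}  FOLLOW[A]={a,b}

FOLLOW(A) = ["a", "b"]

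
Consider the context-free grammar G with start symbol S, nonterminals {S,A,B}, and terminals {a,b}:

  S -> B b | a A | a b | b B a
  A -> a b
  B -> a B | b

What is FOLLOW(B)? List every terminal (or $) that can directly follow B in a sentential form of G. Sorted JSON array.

Compute FIRST by fixpoint:
[1]
  A via A→a b: +{a}
  B via B→a B: +{a}
  B via B→b: +{b}
  S via S→B b: +{a,b}
  FIRST(S)={a,b}  FIRST(A)={a}  FIRST(B)={a,b}
[2] — fixpoint
  FIRST(S)={a,b}  FIRST(A)={a}  FIRST(B)={a,b}

Compute FOLLOW by fixpoint:
initialize: $ ∈ FOLLOW(S)
pass 1:
  S→B b: FOLLOW(B) ⊇ FIRST(b) = {b}; new: +{b}
  S→a A: FOLLOW(A) ⊇ FOLLOW(S) ⊇ {$}; new: +{$}
  S→b B a: FOLLOW(B) ⊇ FIRST(a) = {a}; new: +{a}
  FOLLOW[S]={$}  FOLLOW[A]={$}  FOLLOW[B]={a,b}
pass 2: — fixpoint
  FOLLOW[S]={$}  FOLLOW[A]={$}  FOLLOW[B]={a,b}

FOLLOW(B) = ["a", "b"]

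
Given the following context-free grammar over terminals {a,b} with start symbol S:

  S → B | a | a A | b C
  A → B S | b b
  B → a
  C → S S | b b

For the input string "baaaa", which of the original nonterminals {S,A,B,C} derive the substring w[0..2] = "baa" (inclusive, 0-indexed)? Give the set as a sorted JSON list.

CNF form of G:
  S -> T0 C | T1 A | a
  A -> B S | T0 T0
  B -> a
  C -> S S | T0 T0
  T0 -> b
  T1 -> a

CYK fill, restricted to cells inside w[0..2]:
  T[0,0] 'b' = {T0}  orig:{}
  T[1,1] 'a' = {B,S,T1}  orig:{B,S}
  T[2,2] 'a' = {B,S,T1}  orig:{B,S}
  T[0,1] 'ba' = ∅
  T[1,2] 'aa' = {A,C}
  T[0,2] 'baa' = {S}

Original NTs in T[0,2] deriving "baa": ["S"]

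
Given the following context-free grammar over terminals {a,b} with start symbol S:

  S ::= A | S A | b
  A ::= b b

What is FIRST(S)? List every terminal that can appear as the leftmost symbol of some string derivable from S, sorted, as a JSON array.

FIRST sets, iterate to fixpoint:
round 1:
  A via A→b b: +{b}
  S via S→A: +{b}
  S: {b}  A: {b}
round 2: done
  S: {b}  A: {b}

FIRST(S) = ["b"]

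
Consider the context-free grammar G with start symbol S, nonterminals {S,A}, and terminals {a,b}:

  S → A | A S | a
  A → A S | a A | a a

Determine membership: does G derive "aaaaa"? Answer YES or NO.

CNF form of G:
  S -> A S | T0 A | T0 T0 | a
  A -> A S | T0 A | T0 T0
  T0 -> a

CYK fill:
  T[0,0] 'a' = {S,T0}  orig:{S}
  T[1,1] 'a' = {S,T0}  orig:{S}
  T[2,2] 'a' = {S,T0}  orig:{S}
  T[3,3] 'a' = {S,T0}  orig:{S}
  T[4,4] 'a' = {S,T0}  orig:{S}
  T[0,1] 'aa' = {A,S}
  T[1,2] 'aa' = {A,S}
  T[2,3] 'aa' = {A,S}
  T[3,4] 'aa' = {A,S}
  T[0,2] 'aaa' = {A,S}
  T[1,3] 'aaa' = {A,S}
  T[2,4] 'aaa' = {A,S}
  T[0,3] 'aaaa' = {A,S}
  T[1,4] 'aaaa' = {A,S}
  T[0,4] 'aaaaa' = {A,S}

S ∈ T[0,4] ⇒ YES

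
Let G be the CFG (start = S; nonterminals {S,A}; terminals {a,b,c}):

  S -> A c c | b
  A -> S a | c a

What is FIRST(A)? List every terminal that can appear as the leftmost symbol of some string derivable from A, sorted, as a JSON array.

FIRST sets, iterate to fixpoint:
round 1:
  A via A→c a: +{c}
  S via S→A c c: +{c}
  S via S→b: +{b}
  FIRST(S)={b,c}  FIRST(A)={c}
round 2:
  A via A→S a: +{b}
  FIRST(S)={b,c}  FIRST(A)={b,c}
round 3: (stable)
  FIRST(S)={b,c}  FIRST(A)={b,c}

FIRST(A) = ["b", "c"]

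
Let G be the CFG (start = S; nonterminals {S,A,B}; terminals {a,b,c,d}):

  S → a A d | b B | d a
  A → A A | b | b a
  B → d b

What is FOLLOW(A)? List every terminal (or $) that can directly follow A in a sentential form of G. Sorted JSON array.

FIRST iteration:
round 1:
  A via A→b: +{b}
  B via B→d b: +{d}
  S via S→a A d: +{a}
  S via S→b B: +{b}
  S via S→d a: +{d}
  FIRST[S]={a,b,d}  FIRST[A]={b}  FIRST[B]={d}
round 2: done
  FIRST[S]={a,b,d}  FIRST[A]={b}  FIRST[B]={d}

FOLLOW iteration:
FOLLOW(S) := {$}
iter 1:
  A→A A: FOLLOW(A) ⊇ FIRST(A) = {b}; new: +{b}
  S→a A d: FOLLOW(A) ⊇ FIRST(d) = {d}; new: +{d}
  S→b B: FOLLOW(B) ⊇ FOLLOW(S) ⊇ {$}; new: +{$}
  S: {$}  A: {b,d}  B: {$}
iter 2: done
  S: {$}  A: {b,d}  B: {$}

FOLLOW(A) = ["b", "d"]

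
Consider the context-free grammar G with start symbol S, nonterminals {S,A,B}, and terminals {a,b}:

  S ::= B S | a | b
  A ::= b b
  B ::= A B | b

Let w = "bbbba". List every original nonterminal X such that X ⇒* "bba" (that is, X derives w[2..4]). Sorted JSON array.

Convert to CNF:
  S -> B S | a | b
  A -> T0 T0
  B -> A B | b
  T0 -> b

Fill CYK table bottom-up (cells [i..j] with 2 ≤ i ≤ j ≤ 4 only):
  T[2,2] 'b' = {B,S,T0}  orig:{B,S}
  T[3,3] 'b' = {B,S,T0}  orig:{B,S}
  T[4,4] 'a' = {S}
  T[2,3] 'bb' = {A,S}
  T[3,4] 'ba' = {S}
  T[2,4] 'bba' = {S}

Original NTs in T[2,4] deriving "bba": ["S"]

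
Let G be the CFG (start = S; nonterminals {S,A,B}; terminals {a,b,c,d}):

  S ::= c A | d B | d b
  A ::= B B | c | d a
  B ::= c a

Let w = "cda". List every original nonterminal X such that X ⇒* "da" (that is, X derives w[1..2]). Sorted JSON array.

CNF form of G:
  S -> T0 B | T0 T3 | T2 A
  A -> B B | T0 T1 | c
  B -> T2 T1
  T0 -> d
  T1 -> a
  T2 -> c
  T3 -> b

Fill CYK table bottom-up, restricted to cells inside w[1..2]:
  cell(1,1) d: {T0}  orig:{}
  cell(2,2) a: {T1}  orig:{}
  cell(1,2) da: {A}

Original NTs in T[1,2] deriving "da": ["A"]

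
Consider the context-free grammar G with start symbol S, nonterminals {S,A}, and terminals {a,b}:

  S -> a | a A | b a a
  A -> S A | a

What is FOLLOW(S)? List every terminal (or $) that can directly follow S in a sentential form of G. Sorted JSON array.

FIRST iteration:
[1]
  A via A→a: +{a}
  S via S→a: +{a}
  S via S→b a a: +{b}
  FIRST[S]={a,b}  FIRST[A]={a}
[2]
  A via A→S A: +{b}
  FIRST[S]={a,b}  FIRST[A]={a,b}
[3] done
  FIRST[S]={a,b}  FIRST[A]={a,b}

FOLLOW iteration:
seed FOLLOW(S) with $
pass 1:
  A→S A: FOLLOW(S) ⊇ FIRST(A) = {a,b}; new: +{a,b}
  S→a A: FOLLOW(A) ⊇ FOLLOW(S) ⊇ {$,a,b}; new: +{$,a,b}
  S: {$,a,b}  A: {$,a,b}
pass 2: done
  S: {$,a,b}  A: {$,a,b}

FOLLOW(S) = ["$", "a", "b"]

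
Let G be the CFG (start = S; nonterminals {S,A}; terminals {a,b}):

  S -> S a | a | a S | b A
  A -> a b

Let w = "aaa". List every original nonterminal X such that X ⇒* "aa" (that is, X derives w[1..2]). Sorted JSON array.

CNF form of G:
  S -> S T0 | T0 S | T1 A | a
  A -> T0 T1
  T0 -> a
  T1 -> b

CYK table (by increasing span), restricted to cells inside w[1..2]:
  cell(1,1) a: {S,T0}  orig:{S}
  cell(2,2) a: {S,T0}  orig:{S}
  cell(1,2) aa: {S}

Original NTs in T[1,2] deriving "aa": ["S"]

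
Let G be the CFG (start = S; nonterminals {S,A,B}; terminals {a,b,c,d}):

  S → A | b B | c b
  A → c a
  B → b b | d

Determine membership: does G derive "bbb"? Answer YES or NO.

Convert to CNF:
  S -> T0 T1 | T0 T2 | T2 B
  A -> T0 T1
  B -> T2 T2 | d
  T0 -> c
  T1 -> a
  T2 -> b

CYK table (by increasing span):
  cell(0,0) b: {T2}  orig:{}
  cell(1,1) b: {T2}  orig:{}
  cell(2,2) b: {T2}  orig:{}
  cell(0,1) bb: {B}
  cell(1,2) bb: {B}
  cell(0,2) bbb: {S}

S ∈ T[0,2] ⇒ YES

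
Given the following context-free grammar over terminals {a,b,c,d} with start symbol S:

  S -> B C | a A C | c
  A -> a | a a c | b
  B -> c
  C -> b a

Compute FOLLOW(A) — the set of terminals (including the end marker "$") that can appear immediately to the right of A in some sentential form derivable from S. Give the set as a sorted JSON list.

FIRST iteration:
round 1:
  A via A→a: +{a}
  A via A→b: +{b}
  B via B→c: +{c}
  C via C→b a: +{b}
  S via S→B C: +{c}
  S via S→a A C: +{a}
  FIRST[S]={a,c}  FIRST[A]={a,b}  FIRST[B]={c}  FIRST[C]={b}
round 2: — fixpoint
  FIRST[S]={a,c}  FIRST[A]={a,b}  FIRST[B]={c}  FIRST[C]={b}

FOLLOW sets:
seed FOLLOW(S) with $
pass 1:
  S→B C: FOLLOW(B) ⊇ FIRST(C) = {b}; new: +{b}
  S→B C: FOLLOW(C) ⊇ FOLLOW(S) ⊇ {$}; new: +{$}
  S→a A C: FOLLOW(A) ⊇ FIRST(C) = {b}; new: +{b}
  FOLLOW[S]={$}  FOLLOW[A]={b}  FOLLOW[B]={b}  FOLLOW[C]={$}
pass 2: — fixpoint
  FOLLOW[S]={$}  FOLLOW[A]={b}  FOLLOW[B]={b}  FOLLOW[C]={$}

FOLLOW(A) = ["b"]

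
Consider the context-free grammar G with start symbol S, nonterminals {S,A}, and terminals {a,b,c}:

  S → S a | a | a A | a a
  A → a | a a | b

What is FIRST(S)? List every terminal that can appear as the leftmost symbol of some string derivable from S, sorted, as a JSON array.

FIRST sets, iterate to fixpoint:
[1]
  A via A→a: +{a}
  A via A→b: +{b}
  S via S→a: +{a}
  FIRST(S)={a}  FIRST(A)={a,b}
[2] done
  FIRST(S)={a}  FIRST(A)={a,b}

FIRST(S) = ["a"]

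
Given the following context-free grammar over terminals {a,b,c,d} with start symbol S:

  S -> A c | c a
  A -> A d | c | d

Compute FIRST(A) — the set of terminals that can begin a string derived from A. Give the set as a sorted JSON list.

Compute FIRST by fixpoint:
round 1:
  A via A→c: +{c}
  A via A→d: +{d}
  S via S→A c: +{c,d}
  FIRST[S]={c,d}  FIRST[A]={c,d}
round 2: — fixpoint
  FIRST[S]={c,d}  FIRST[A]={c,d}

FIRST(A) = ["c", "d"]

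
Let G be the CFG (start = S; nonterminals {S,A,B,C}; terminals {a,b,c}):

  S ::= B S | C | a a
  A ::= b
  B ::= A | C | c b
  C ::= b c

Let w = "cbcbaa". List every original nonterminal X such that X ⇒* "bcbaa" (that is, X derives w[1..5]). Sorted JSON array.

Convert to CNF:
  S -> B S | T0 T1 | T2 T2
  A -> b
  B -> T0 T1 | T1 T0 | b
  C -> T0 T1
  T0 -> b
  T1 -> c
  T2 -> a

CYK fill (cells [i..j] with 1 ≤ i ≤ j ≤ 5 only):
  [1..1]={A,B,T0}  "b"  orig:{A,B}
  [2..2]={T1}  "c"  orig:{}
  [3..3]={A,B,T0}  "b"  orig:{A,B}
  [4..4]={T2}  "a"  orig:{}
  [5..5]={T2}  "a"  orig:{}
  [1..2]={B,C,S}  "bc"
  [2..3]={B}  "cb"
  [3..4]=∅  "ba"
  [4..5]={S}  "aa"
  [1..3]=∅  "bcb"
  [2..4]=∅  "cba"
  [3..5]={S}  "baa"
  [1..4]=∅  "bcba"
  [2..5]={S}  "cbaa"
  [1..5]={S}  "bcbaa"

Original NTs in T[1,5] deriving "bcbaa": ["S"]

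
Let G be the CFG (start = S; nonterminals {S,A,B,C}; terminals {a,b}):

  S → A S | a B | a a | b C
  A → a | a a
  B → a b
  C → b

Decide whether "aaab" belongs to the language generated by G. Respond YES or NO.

CNF form of G:
  S -> A S | T0 B | T0 T0 | T1 C
  A -> T0 T0 | a
  B -> T0 T1
  C -> b
  T0 -> a
  T1 -> b

CYK table (by increasing span):
  cell(0,0) a: {A,T0}  orig:{A}
  cell(1,1) a: {A,T0}  orig:{A}
  cell(2,2) a: {A,T0}  orig:{A}
  cell(3,3) b: {C,T1}  orig:{C}
  cell(0,1) aa: {A,S}
  cell(1,2) aa: {A,S}
  cell(2,3) ab: {B}
  cell(0,2) aaa: {S}
  cell(1,3) aab: {S}
  cell(0,3) aaab: {S}

S ∈ T[0,3] ⇒ YES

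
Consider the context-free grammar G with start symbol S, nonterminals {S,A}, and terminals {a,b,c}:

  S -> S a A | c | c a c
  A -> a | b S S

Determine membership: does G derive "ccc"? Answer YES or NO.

CNF form of G:
  S -> S X4 | T2 X5 | c
  A -> T0 X3 | a
  T0 -> b
  T1 -> a
  T2 -> c
  X3 -> S S
  X4 -> T1 A
  X5 -> T1 T2

Fill CYK table bottom-up:
  [0..0]={S,T2}  "c"  orig:{S}
  [1..1]={S,T2}  "c"  orig:{S}
  [2..2]={S,T2}  "c"  orig:{S}
  [0..1]={X3}  "cc"  orig:{}
  [1..2]={X3}  "cc"  orig:{}
  [0..2]=∅  "ccc"

S ∉ T[0,2] ⇒ NO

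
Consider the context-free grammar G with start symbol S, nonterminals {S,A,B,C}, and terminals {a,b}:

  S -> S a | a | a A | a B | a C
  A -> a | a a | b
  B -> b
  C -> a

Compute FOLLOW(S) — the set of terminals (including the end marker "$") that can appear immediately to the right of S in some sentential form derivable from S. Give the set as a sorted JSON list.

FIRST iteration:
pass 1:
  A via A→a: +{a}
  A via A→b: +{b}
  B via B→b: +{b}
  C via C→a: +{a}
  S via S→a: +{a}
  S: {a}  A: {a,b}  B: {b}  C: {a}
pass 2: (stable)
  S: {a}  A: {a,b}  B: {b}  C: {a}

FOLLOW iteration:
seed FOLLOW(S) with $
iter 1:
  S→S a: FOLLOW(S) ⊇ FIRST(a) = {a}; new: +{a}
  S→a A: FOLLOW(A) ⊇ FOLLOW(S) ⊇ {$,a}; new: +{$,a}
  S→a B: FOLLOW(B) ⊇ FOLLOW(S) ⊇ {$,a}; new: +{$,a}
  S→a C: FOLLOW(C) ⊇ FOLLOW(S) ⊇ {$,a}; new: +{$,a}
  S: {$,a}  A: {$,a}  B: {$,a}  C: {$,a}
iter 2: (no change)
  S: {$,a}  A: {$,a}  B: {$,a}  C: {$,a}

FOLLOW(S) = ["$", "a"]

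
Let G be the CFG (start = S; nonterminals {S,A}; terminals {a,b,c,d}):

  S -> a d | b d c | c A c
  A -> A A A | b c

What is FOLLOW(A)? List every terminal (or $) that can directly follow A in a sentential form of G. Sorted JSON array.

FIRST iteration:
iter 1:
  A via A→b c: +{b}
  S via S→a d: +{a}
  S via S→b d c: +{b}
  S via S→c A c: +{c}
  FIRST[S]={a,b,c}  FIRST[A]={b}
iter 2: — fixpoint
  FIRST[S]={a,b,c}  FIRST[A]={b}

FOLLOW iteration:
seed FOLLOW(S) with $
[1]
  A→A A A: FOLLOW(A) ⊇ FIRST(A) = {b}; new: +{b}
  S→c A c: FOLLOW(A) ⊇ FIRST(c) = {c}; new: +{c}
  FOLLOW(S)={$}  FOLLOW(A)={b,c}
[2] (stable)
  FOLLOW(S)={$}  FOLLOW(A)={b,c}

FOLLOW(A) = ["b", "c"]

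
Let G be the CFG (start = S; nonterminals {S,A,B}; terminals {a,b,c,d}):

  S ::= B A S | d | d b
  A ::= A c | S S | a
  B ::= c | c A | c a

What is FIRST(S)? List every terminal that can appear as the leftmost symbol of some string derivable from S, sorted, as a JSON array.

FIRST sets, iterate to fixpoint:
[1]
  A via A→a: +{a}
  B via B→c: +{c}
  S via S→B A S: +{c}
  S via S→d: +{d}
  FIRST(S)={c,d}  FIRST(A)={a}  FIRST(B)={c}
[2]
  A via A→S S: +{c,d}
  FIRST(S)={c,d}  FIRST(A)={a,c,d}  FIRST(B)={c}
[3] (no change)
  FIRST(S)={c,d}  FIRST(A)={a,c,d}  FIRST(B)={c}

FIRST(S) = ["c", "d"]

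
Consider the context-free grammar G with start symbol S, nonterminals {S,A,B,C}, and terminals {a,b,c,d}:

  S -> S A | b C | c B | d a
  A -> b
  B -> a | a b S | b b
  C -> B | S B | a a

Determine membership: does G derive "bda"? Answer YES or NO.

Convert to CNF:
  S -> S A | T1 C | T2 B | T3 T0
  A -> b
  B -> T0 X4 | T1 T1 | a
  C -> S B | T0 T0 | T0 X5 | T1 T1 | a
  T0 -> a
  T1 -> b
  T2 -> c
  T3 -> d
  X4 -> T1 S
  X5 -> T1 S

Fill CYK table bottom-up:
  cell(0,0) b: {A,T1}  orig:{A}
  cell(1,1) d: {T3}  orig:{}
  cell(2,2) a: {B,C,T0}  orig:{B,C}
  cell(0,1) bd: ∅
  cell(1,2) da: {S}
  cell(0,2) bda: {X4,X5}  orig:{}

S ∉ T[0,2] ⇒ NO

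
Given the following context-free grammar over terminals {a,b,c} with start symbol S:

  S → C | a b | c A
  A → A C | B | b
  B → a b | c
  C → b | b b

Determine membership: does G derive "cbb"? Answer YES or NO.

CNF form of G:
  S -> T0 T1 | T1 T1 | T2 A | b
  A -> A C | T0 T1 | b | c
  B -> T0 T1 | c
  C -> T1 T1 | b
  T0 -> a
  T1 -> b
  T2 -> c

CYK fill:
  T[0,0] 'c' = {A,B,T2}  orig:{A,B}
  T[1,1] 'b' = {A,C,S,T1}  orig:{A,C,S}
  T[2,2] 'b' = {A,C,S,T1}  orig:{A,C,S}
  T[0,1] 'cb' = {A,S}
  T[1,2] 'bb' = {A,C,S}
  T[0,2] 'cbb' = {A,S}

S ∈ T[0,2] ⇒ YES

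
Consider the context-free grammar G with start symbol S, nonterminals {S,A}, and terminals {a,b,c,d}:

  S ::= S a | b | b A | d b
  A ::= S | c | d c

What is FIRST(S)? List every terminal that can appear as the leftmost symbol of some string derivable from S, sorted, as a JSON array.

Compute FIRST by fixpoint:
iter 1:
  A via A→c: +{c}
  A via A→d c: +{d}
  S via S→b: +{b}
  S via S→d b: +{d}
  FIRST(S)={b,d}  FIRST(A)={c,d}
iter 2:
  A via A→S: +{b}
  FIRST(S)={b,d}  FIRST(A)={b,c,d}
iter 3: — fixpoint
  FIRST(S)={b,d}  FIRST(A)={b,c,d}

FIRST(S) = ["b", "d"]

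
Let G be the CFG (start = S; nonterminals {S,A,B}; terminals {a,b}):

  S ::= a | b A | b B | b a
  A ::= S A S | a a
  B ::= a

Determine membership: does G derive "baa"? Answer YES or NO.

Convert to CNF:
  S -> T1 A | T1 B | T1 T0 | a
  A -> S X2 | T0 T0
  B -> a
  T0 -> a
  T1 -> b
  X2 -> A S

Fill CYK table bottom-up:
  cell(0,0) b: {T1}  orig:{}
  cell(1,1) a: {B,S,T0}  orig:{B,S}
  cell(2,2) a: {B,S,T0}  orig:{B,S}
  cell(0,1) ba: {S}
  cell(1,2) aa: {A}
  cell(0,2) baa: {S}

S ∈ T[0,2] ⇒ YES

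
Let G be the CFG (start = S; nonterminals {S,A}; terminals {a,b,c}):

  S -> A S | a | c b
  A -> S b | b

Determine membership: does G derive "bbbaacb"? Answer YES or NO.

CNF form of G:
  S -> A S | T1 T0 | a
  A -> S T0 | b
  T0 -> b
  T1 -> c

CYK table (by increasing span):
  cell(0,0) b: {A,T0}  orig:{A}
  cell(1,1) b: {A,T0}  orig:{A}
  cell(2,2) b: {A,T0}  orig:{A}
  cell(3,3) a: {S}
  cell(4,4) a: {S}
  cell(5,5) c: {T1}  orig:{}
  cell(6,6) b: {A,T0}  orig:{A}
  cell(0,1) bb: ∅
  cell(1,2) bb: ∅
  cell(2,3) ba: {S}
  cell(3,4) aa: ∅
  cell(4,5) ac: ∅
  cell(5,6) cb: {S}
  cell(0,2) bbb: ∅
  cell(1,3) bba: {S}
  cell(2,4) baa: ∅
  cell(3,5) aac: ∅
  cell(4,6) acb: ∅
  cell(0,3) bbba: {S}
  cell(1,4) bbaa: ∅
  cell(2,5) baac: ∅
  cell(3,6) aacb: ∅
  cell(0,4) bbbaa: ∅
  cell(1,5) bbaac: ∅
  cell(2,6) baacb: ∅
  cell(0,5) bbbaac: ∅
  cell(1,6) bbaacb: ∅
  cell(0,6) bbbaacb: ∅

S ∉ T[0,6] ⇒ NO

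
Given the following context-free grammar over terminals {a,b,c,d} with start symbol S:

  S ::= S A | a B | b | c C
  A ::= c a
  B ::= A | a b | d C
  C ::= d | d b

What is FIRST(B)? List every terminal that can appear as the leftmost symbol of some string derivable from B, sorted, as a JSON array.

Compute FIRST by fixpoint:
[1]
  A via A→c a: +{c}
  B via B→A: +{c}
  B via B→a b: +{a}
  B via B→d C: +{d}
  C via C→d: +{d}
  S via S→a B: +{a}
  S via S→b: +{b}
  S via S→c C: +{c}
  S: {a,b,c}  A: {c}  B: {a,c,d}  C: {d}
[2] (stable)
  S: {a,b,c}  A: {c}  B: {a,c,d}  C: {d}

FIRST(B) = ["a", "c", "d"]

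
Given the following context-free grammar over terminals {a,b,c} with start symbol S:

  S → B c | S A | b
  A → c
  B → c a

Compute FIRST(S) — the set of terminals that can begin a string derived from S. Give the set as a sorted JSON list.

FIRST sets, iterate to fixpoint:
iter 1:
  A via A→c: +{c}
  B via B→c a: +{c}
  S via S→B c: +{c}
  S via S→b: +{b}
  S: {b,c}  A: {c}  B: {c}
iter 2: (no change)
  S: {b,c}  A: {c}  B: {c}

FIRST(S) = ["b", "c"]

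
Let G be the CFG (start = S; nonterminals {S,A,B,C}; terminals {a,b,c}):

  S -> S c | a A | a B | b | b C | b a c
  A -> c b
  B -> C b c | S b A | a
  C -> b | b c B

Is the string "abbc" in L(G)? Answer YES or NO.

CNF form of G:
  S -> S T0 | T1 C | T1 X6 | T2 A | T2 B | b
  A -> T0 T1
  B -> C X3 | S X4 | a
  C -> T1 X5 | b
  T0 -> c
  T1 -> b
  T2 -> a
  X3 -> T1 T0
  X4 -> T1 A
  X5 -> T0 B
  X6 -> T2 T0

Fill CYK table bottom-up:
  [0..0]={B,T2}  "a"  orig:{B}
  [1..1]={C,S,T1}  "b"  orig:{C,S}
  [2..2]={C,S,T1}  "b"  orig:{C,S}
  [3..3]={T0}  "c"  orig:{}
  [0..1]=∅  "ab"
  [1..2]={S}  "bb"
  [2..3]={S,X3}  "bc"  orig:{S}
  [0..2]=∅  "abb"
  [1..3]={B,S}  "bbc"
  [0..3]={S}  "abbc"

S ∈ T[0,3] ⇒ YES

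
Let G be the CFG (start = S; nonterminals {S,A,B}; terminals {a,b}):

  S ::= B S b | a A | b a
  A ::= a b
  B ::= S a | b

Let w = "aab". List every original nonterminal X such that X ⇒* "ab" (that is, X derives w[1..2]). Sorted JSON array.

CNF form of G:
  S -> B X2 | T0 A | T1 T0
  A -> T0 T1
  B -> S T0 | b
  T0 -> a
  T1 -> b
  X2 -> S T1

Fill CYK table bottom-up (cells [i..j] with 1 ≤ i ≤ j ≤ 2 only):
  [1..1]={T0}  "a"  orig:{}
  [2..2]={B,T1}  "b"  orig:{B}
  [1..2]={A}  "ab"

Original NTs in T[1,2] deriving "ab": ["A"]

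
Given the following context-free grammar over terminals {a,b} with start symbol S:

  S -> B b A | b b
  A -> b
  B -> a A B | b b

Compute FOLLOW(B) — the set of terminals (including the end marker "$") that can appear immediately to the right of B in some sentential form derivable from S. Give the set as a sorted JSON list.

FIRST iteration:
pass 1:
  A via A→b: +{b}
  B via B→a A B: +{a}
  B via B→b b: +{b}
  S via S→B b A: +{a,b}
  FIRST(S)={a,b}  FIRST(A)={b}  FIRST(B)={a,b}
pass 2: done
  FIRST(S)={a,b}  FIRST(A)={b}  FIRST(B)={a,b}

FOLLOW sets:
seed FOLLOW(S) with $
pass 1:
  B→a A B: FOLLOW(A) ⊇ FIRST(B) = {a,b}; new: +{a,b}
  S→B b A: FOLLOW(B) ⊇ FIRST(b) = {b}; new: +{b}
  S→B b A: FOLLOW(A) ⊇ FOLLOW(S) ⊇ {$}; new: +{$}
  FOLLOW(S)={$}  FOLLOW(A)={$,a,b}  FOLLOW(B)={b}
pass 2: — fixpoint
  FOLLOW(S)={$}  FOLLOW(A)={$,a,b}  FOLLOW(B)={b}

FOLLOW(B) = ["b"]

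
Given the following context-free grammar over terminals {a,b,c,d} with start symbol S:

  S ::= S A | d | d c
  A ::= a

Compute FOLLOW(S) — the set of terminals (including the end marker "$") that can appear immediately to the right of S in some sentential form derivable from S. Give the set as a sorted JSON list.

Compute FIRST by fixpoint:
pass 1:
  A via A→a: +{a}
  S via S→d: +{d}
  FIRST(S)={d}  FIRST(A)={a}
pass 2: (no change)
  FIRST(S)={d}  FIRST(A)={a}

FOLLOW sets:
initialize: $ ∈ FOLLOW(S)
round 1:
  S→S A: FOLLOW(S) ⊇ FIRST(A) = {a}; new: +{a}
  S→S A: FOLLOW(A) ⊇ FOLLOW(S) ⊇ {$,a}; new: +{$,a}
  FOLLOW[S]={$,a}  FOLLOW[A]={$,a}
round 2: (stable)
  FOLLOW[S]={$,a}  FOLLOW[A]={$,a}

FOLLOW(S) = ["$", "a"]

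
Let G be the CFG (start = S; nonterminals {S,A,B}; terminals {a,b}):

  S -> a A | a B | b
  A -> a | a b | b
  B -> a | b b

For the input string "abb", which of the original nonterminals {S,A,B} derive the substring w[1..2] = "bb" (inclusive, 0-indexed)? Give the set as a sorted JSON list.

CNF form of G:
  S -> T0 A | T0 B | b
  A -> T0 T1 | a | b
  B -> T1 T1 | a
  T0 -> a
  T1 -> b

CYK table (by increasing span) — only the sub-triangle for w[1..2]:
  cell(1,1) b: {A,S,T1}  orig:{A,S}
  cell(2,2) b: {A,S,T1}  orig:{A,S}
  cell(1,2) bb: {B}

Original NTs in T[1,2] deriving "bb": ["B"]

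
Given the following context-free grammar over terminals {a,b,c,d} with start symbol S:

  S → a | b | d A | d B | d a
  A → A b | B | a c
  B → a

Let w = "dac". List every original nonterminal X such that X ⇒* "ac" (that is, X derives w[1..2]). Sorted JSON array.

CNF form of G:
  S -> T3 A | T3 B | T3 T1 | a | b
  A -> A T0 | T1 T2 | a
  B -> a
  T0 -> b
  T1 -> a
  T2 -> c
  T3 -> d

Fill CYK table bottom-up, restricted to cells inside w[1..2]:
  cell(1,1) a: {A,B,S,T1}  orig:{A,B,S}
  cell(2,2) c: {T2}  orig:{}
  cell(1,2) ac: {A}

Original NTs in T[1,2] deriving "ac": ["A"]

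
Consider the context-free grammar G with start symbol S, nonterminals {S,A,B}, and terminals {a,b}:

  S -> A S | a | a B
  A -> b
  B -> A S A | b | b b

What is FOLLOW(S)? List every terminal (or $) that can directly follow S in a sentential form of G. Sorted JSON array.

Compute FIRST by fixpoint:
iter 1:
  A via A→b: +{b}
  B via B→A S A: +{b}
  S via S→A S: +{b}
  S via S→a: +{a}
  FIRST(S)={a,b}  FIRST(A)={b}  FIRST(B)={b}
iter 2: done
  FIRST(S)={a,b}  FIRST(A)={b}  FIRST(B)={b}

Compute FOLLOW by fixpoint:
FOLLOW(S) := {$}
pass 1:
  B→A S A: FOLLOW(A) ⊇ FIRST(S) = {a,b}; new: +{a,b}
  B→A S A: FOLLOW(S) ⊇ FIRST(A) = {b}; new: +{b}
  S→a B: FOLLOW(B) ⊇ FOLLOW(S) ⊇ {$,b}; new: +{$,b}
  FOLLOW(S)={$,b}  FOLLOW(A)={a,b}  FOLLOW(B)={$,b}
pass 2:
  B→A S A: FOLLOW(A) ⊇ FOLLOW(B) ⊇ {$,b}; new: +{$}
  FOLLOW(S)={$,b}  FOLLOW(A)={$,a,b}  FOLLOW(B)={$,b}
pass 3: — fixpoint
  FOLLOW(S)={$,b}  FOLLOW(A)={$,a,b}  FOLLOW(B)={$,b}

FOLLOW(S) = ["$", "b"]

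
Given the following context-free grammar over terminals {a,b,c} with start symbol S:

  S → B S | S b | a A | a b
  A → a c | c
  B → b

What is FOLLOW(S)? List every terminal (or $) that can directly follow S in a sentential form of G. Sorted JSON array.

Compute FIRST by fixpoint:
round 1:
  A via A→a c: +{a}
  A via A→c: +{c}
  B via B→b: +{b}
  S via S→B S: +{b}
  S via S→a A: +{a}
  FIRST[S]={a,b}  FIRST[A]={a,c}  FIRST[B]={b}
round 2: (no change)
  FIRST[S]={a,b}  FIRST[A]={a,c}  FIRST[B]={b}

FOLLOW sets:
initialize: $ ∈ FOLLOW(S)
iter 1:
  S→B S: FOLLOW(B) ⊇ FIRST(S) = {a,b}; new: +{a,b}
  S→S b: FOLLOW(S) ⊇ FIRST(b) = {b}; new: +{b}
  S→a A: FOLLOW(A) ⊇ FOLLOW(S) ⊇ {$,b}; new: +{$,b}
  S: {$,b}  A: {$,b}  B: {a,b}
iter 2: done
  S: {$,b}  A: {$,b}  B: {a,b}

FOLLOW(S) = ["$", "b"]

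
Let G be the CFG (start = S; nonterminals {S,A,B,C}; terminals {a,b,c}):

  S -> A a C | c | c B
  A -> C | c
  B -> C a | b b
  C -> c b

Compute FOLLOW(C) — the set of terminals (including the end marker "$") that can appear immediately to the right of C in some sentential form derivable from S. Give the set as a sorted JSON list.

Compute FIRST by fixpoint:
iter 1:
  A via A→c: +{c}
  B via B→b b: +{b}
  C via C→c b: +{c}
  S via S→A a C: +{c}
  S: {c}  A: {c}  B: {b}  C: {c}
iter 2:
  B via B→C a: +{c}
  S: {c}  A: {c}  B: {b,c}  C: {c}
iter 3: (stable)
  S: {c}  A: {c}  B: {b,c}  C: {c}

FOLLOW sets:
FOLLOW(S) := {$}
pass 1:
  B→C a: FOLLOW(C) ⊇ FIRST(a) = {a}; new: +{a}
  S→A a C: FOLLOW(A) ⊇ FIRST(a) = {a}; new: +{a}
  S→A a C: FOLLOW(C) ⊇ FOLLOW(S) ⊇ {$}; new: +{$}
  S→c B: FOLLOW(B) ⊇ FOLLOW(S) ⊇ {$}; new: +{$}
  FOLLOW[S]={$}  FOLLOW[A]={a}  FOLLOW[B]={$}  FOLLOW[C]={$,a}
pass 2: (no change)
  FOLLOW[S]={$}  FOLLOW[A]={a}  FOLLOW[B]={$}  FOLLOW[C]={$,a}

FOLLOW(C) = ["$", "a"]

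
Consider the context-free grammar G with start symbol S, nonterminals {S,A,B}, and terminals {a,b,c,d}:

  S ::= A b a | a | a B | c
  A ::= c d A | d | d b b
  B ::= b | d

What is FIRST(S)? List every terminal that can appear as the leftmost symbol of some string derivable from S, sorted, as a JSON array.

Compute FIRST by fixpoint:
round 1:
  A via A→c d A: +{c}
  A via A→d: +{d}
  B via B→b: +{b}
  B via B→d: +{d}
  S via S→A b a: +{c,d}
  S via S→a: +{a}
  FIRST(S)={a,c,d}  FIRST(A)={c,d}  FIRST(B)={b,d}
round 2: (no change)
  FIRST(S)={a,c,d}  FIRST(A)={c,d}  FIRST(B)={b,d}

FIRST(S) = ["a", "c", "d"]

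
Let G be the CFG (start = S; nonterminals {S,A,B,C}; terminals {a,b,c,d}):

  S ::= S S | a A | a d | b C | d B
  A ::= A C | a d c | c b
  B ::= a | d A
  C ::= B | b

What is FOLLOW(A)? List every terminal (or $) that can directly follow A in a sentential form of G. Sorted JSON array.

FIRST sets, iterate to fixpoint:
[1]
  A via A→a d c: +{a}
  A via A→c b: +{c}
  B via B→a: +{a}
  B via B→d A: +{d}
  C via C→B: +{a,d}
  C via C→b: +{b}
  S via S→a A: +{a}
  S via S→b C: +{b}
  S via S→d B: +{d}
  FIRST[S]={a,b,d}  FIRST[A]={a,c}  FIRST[B]={a,d}  FIRST[C]={a,b,d}
[2] done
  FIRST[S]={a,b,d}  FIRST[A]={a,c}  FIRST[B]={a,d}  FIRST[C]={a,b,d}

Compute FOLLOW by fixpoint:
seed FOLLOW(S) with $
iter 1:
  A→A C: FOLLOW(A) ⊇ FIRST(C) = {a,b,d}; new: +{a,b,d}
  A→A C: FOLLOW(C) ⊇ FOLLOW(A) ⊇ {a,b,d}; new: +{a,b,d}
  C→B: FOLLOW(B) ⊇ FOLLOW(C) ⊇ {a,b,d}; new: +{a,b,d}
  S→S S: FOLLOW(S) ⊇ FIRST(S) = {a,b,d}; new: +{a,b,d}
  S→a A: FOLLOW(A) ⊇ FOLLOW(S) ⊇ {$,a,b,d}; new: +{$}
  S→b C: FOLLOW(C) ⊇ FOLLOW(S) ⊇ {$,a,b,d}; new: +{$}
  S→d B: FOLLOW(B) ⊇ FOLLOW(S) ⊇ {$,a,b,d}; new: +{$}
  FOLLOW[S]={$,a,b,d}  FOLLOW[A]={$,a,b,d}  FOLLOW[B]={$,a,b,d}  FOLLOW[C]={$,a,b,d}
iter 2: — fixpoint
  FOLLOW[S]={$,a,b,d}  FOLLOW[A]={$,a,b,d}  FOLLOW[B]={$,a,b,d}  FOLLOW[C]={$,a,b,d}

FOLLOW(A) = ["$", "a", "b", "d"]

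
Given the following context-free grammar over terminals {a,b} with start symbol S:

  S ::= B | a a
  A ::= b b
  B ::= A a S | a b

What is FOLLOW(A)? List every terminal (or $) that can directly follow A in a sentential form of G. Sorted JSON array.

Compute FIRST by fixpoint:
[1]
  A via A→b b: +{b}
  B via B→A a S: +{b}
  B via B→a b: +{a}
  S via S→B: +{a,b}
  FIRST[S]={a,b}  FIRST[A]={b}  FIRST[B]={a,b}
[2] — fixpoint
  FIRST[S]={a,b}  FIRST[A]={b}  FIRST[B]={a,b}

Compute FOLLOW by fixpoint:
initialize: $ ∈ FOLLOW(S)
[1]
  B→A a S: FOLLOW(A) ⊇ FIRST(a) = {a}; new: +{a}
  S→B: FOLLOW(B) ⊇ FOLLOW(S) ⊇ {$}; new: +{$}
  S: {$}  A: {a}  B: {$}
[2] (stable)
  S: {$}  A: {a}  B: {$}

FOLLOW(A) = ["a"]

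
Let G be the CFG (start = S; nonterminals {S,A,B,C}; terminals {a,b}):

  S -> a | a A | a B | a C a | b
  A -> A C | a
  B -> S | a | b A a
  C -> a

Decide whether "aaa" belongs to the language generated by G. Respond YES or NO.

CNF form of G:
  S -> T0 A | T0 B | T0 X4 | a | b
  A -> A C | a
  B -> T0 A | T0 B | T0 X2 | T1 X3 | a | b
  C -> a
  T0 -> a
  T1 -> b
  X2 -> C T0
  X3 -> A T0
  X4 -> C T0

CYK fill:
  [0..0]={A,B,C,S,T0}  "a"  orig:{A,B,C,S}
  [1..1]={A,B,C,S,T0}  "a"  orig:{A,B,C,S}
  [2..2]={A,B,C,S,T0}  "a"  orig:{A,B,C,S}
  [0..1]={A,B,S,X2,X3,X4}  "aa"  orig:{A,B,S}
  [1..2]={A,B,S,X2,X3,X4}  "aa"  orig:{A,B,S}
  [0..2]={A,B,S,X3}  "aaa"  orig:{A,B,S}

S ∈ T[0,2] ⇒ YES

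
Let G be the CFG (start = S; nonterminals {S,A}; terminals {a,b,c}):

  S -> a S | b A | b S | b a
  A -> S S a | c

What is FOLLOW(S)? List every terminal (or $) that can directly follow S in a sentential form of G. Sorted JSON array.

FIRST sets, iterate to fixpoint:
[1]
  A via A→c: +{c}
  S via S→a S: +{a}
  S via S→b A: +{b}
  FIRST(S)={a,b}  FIRST(A)={c}
[2]
  A via A→S S a: +{a,b}
  FIRST(S)={a,b}  FIRST(A)={a,b,c}
[3] (no change)
  FIRST(S)={a,b}  FIRST(A)={a,b,c}

FOLLOW sets:
seed FOLLOW(S) with $
iter 1:
  A→S S a: FOLLOW(S) ⊇ FIRST(S) = {a,b}; new: +{a,b}
  S→b A: FOLLOW(A) ⊇ FOLLOW(S) ⊇ {$,a,b}; new: +{$,a,b}
  FOLLOW(S)={$,a,b}  FOLLOW(A)={$,a,b}
iter 2: (no change)
  FOLLOW(S)={$,a,b}  FOLLOW(A)={$,a,b}

FOLLOW(S) = ["$", "a", "b"]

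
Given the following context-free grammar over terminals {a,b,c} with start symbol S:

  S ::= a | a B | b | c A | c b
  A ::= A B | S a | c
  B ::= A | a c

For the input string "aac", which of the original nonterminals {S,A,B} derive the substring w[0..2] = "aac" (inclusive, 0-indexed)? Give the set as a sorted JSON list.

Convert to CNF:
  S -> T0 B | T1 A | T1 T2 | a | b
  A -> A B | S T0 | c
  B -> A B | S T0 | T0 T1 | c
  T0 -> a
  T1 -> c
  T2 -> b

CYK fill, restricted to cells inside w[0..2]:
  [0..0]={S,T0}  "a"  orig:{S}
  [1..1]={S,T0}  "a"  orig:{S}
  [2..2]={A,B,T1}  "c"  orig:{A,B}
  [0..1]={A,B}  "aa"
  [1..2]={B,S}  "ac"
  [0..2]={A,B,S}  "aac"

Original NTs in T[0,2] deriving "aac": ["A", "B", "S"]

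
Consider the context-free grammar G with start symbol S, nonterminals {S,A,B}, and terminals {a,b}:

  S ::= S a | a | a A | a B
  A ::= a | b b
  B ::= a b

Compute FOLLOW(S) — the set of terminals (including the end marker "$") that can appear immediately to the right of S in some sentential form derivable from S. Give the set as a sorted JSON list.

FIRST sets, iterate to fixpoint:
iter 1:
  A via A→a: +{a}
  A via A→b b: +{b}
  B via B→a b: +{a}
  S via S→a: +{a}
  FIRST(S)={a}  FIRST(A)={a,b}  FIRST(B)={a}
iter 2: done
  FIRST(S)={a}  FIRST(A)={a,b}  FIRST(B)={a}

FOLLOW sets:
seed FOLLOW(S) with $
iter 1:
  S→S a: FOLLOW(S) ⊇ FIRST(a) = {a}; new: +{a}
  S→a A: FOLLOW(A) ⊇ FOLLOW(S) ⊇ {$,a}; new: +{$,a}
  S→a B: FOLLOW(B) ⊇ FOLLOW(S) ⊇ {$,a}; new: +{$,a}
  S: {$,a}  A: {$,a}  B: {$,a}
iter 2: done
  S: {$,a}  A: {$,a}  B: {$,a}

FOLLOW(S) = ["$", "a"]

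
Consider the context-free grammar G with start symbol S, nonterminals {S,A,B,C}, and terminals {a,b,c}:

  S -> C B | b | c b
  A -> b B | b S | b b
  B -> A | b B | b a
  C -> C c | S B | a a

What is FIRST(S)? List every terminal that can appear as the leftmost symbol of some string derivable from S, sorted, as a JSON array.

Compute FIRST by fixpoint:
pass 1:
  A via A→b B: +{b}
  B via B→A: +{b}
  C via C→a a: +{a}
  S via S→C B: +{a}
  S via S→b: +{b}
  S via S→c b: +{c}
  S: {a,b,c}  A: {b}  B: {b}  C: {a}
pass 2:
  C via C→S B: +{b,c}
  S: {a,b,c}  A: {b}  B: {b}  C: {a,b,c}
pass 3: (stable)
  S: {a,b,c}  A: {b}  B: {b}  C: {a,b,c}

FIRST(S) = ["a", "b", "c"]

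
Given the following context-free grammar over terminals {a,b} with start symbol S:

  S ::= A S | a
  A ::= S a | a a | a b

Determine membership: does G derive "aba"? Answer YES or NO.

Convert to CNF:
  S -> A S | a
  A -> S T0 | T0 T0 | T0 T1
  T0 -> a
  T1 -> b

CYK fill:
  T[0,0] 'a' = {S,T0}  orig:{S}
  T[1,1] 'b' = {T1}  orig:{}
  T[2,2] 'a' = {S,T0}  orig:{S}
  T[0,1] 'ab' = {A}
  T[1,2] 'ba' = ∅
  T[0,2] 'aba' = {S}

S ∈ T[0,2] ⇒ YES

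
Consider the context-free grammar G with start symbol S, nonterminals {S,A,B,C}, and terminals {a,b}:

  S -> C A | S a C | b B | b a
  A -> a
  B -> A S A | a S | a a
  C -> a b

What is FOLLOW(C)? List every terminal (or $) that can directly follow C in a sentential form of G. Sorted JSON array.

FIRST iteration:
[1]
  A via A→a: +{a}
  B via B→A S A: +{a}
  C via C→a b: +{a}
  S via S→C A: +{a}
  S via S→b B: +{b}
  FIRST[S]={a,b}  FIRST[A]={a}  FIRST[B]={a}  FIRST[C]={a}
[2] done
  FIRST[S]={a,b}  FIRST[A]={a}  FIRST[B]={a}  FIRST[C]={a}

FOLLOW iteration:
seed FOLLOW(S) with $
[1]
  B→A S A: FOLLOW(A) ⊇ FIRST(S) = {a,b}; new: +{a,b}
  B→A S A: FOLLOW(S) ⊇ FIRST(A) = {a}; new: +{a}
  S→C A: FOLLOW(C) ⊇ FIRST(A) = {a}; new: +{a}
  S→C A: FOLLOW(A) ⊇ FOLLOW(S) ⊇ {$,a}; new: +{$}
  S→S a C: FOLLOW(C) ⊇ FOLLOW(S) ⊇ {$,a}; new: +{$}
  S→b B: FOLLOW(B) ⊇ FOLLOW(S) ⊇ {$,a}; new: +{$,a}
  FOLLOW(S)={$,a}  FOLLOW(A)={$,a,b}  FOLLOW(B)={$,a}  FOLLOW(C)={$,a}
[2] — fixpoint
  FOLLOW(S)={$,a}  FOLLOW(A)={$,a,b}  FOLLOW(B)={$,a}  FOLLOW(C)={$,a}

FOLLOW(C) = ["$", "a"]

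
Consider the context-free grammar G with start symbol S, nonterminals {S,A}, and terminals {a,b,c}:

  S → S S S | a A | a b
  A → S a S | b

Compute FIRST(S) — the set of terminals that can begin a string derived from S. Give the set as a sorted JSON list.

Compute FIRST by fixpoint:
round 1:
  A via A→b: +{b}
  S via S→a A: +{a}
  S: {a}  A: {b}
round 2:
  A via A→S a S: +{a}
  S: {a}  A: {a,b}
round 3: (stable)
  S: {a}  A: {a,b}

FIRST(S) = ["a"]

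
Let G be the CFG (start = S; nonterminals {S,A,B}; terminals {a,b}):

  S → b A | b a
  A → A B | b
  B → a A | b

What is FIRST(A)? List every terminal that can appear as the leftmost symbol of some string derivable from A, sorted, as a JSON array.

Compute FIRST by fixpoint:
round 1:
  A via A→b: +{b}
  B via B→a A: +{a}
  B via B→b: +{b}
  S via S→b A: +{b}
  FIRST(S)={b}  FIRST(A)={b}  FIRST(B)={a,b}
round 2: — fixpoint
  FIRST(S)={b}  FIRST(A)={b}  FIRST(B)={a,b}

FIRST(A) = ["b"]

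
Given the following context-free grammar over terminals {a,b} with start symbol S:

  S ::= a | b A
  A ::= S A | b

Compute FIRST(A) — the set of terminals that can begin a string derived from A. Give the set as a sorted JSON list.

Compute FIRST by fixpoint:
pass 1:
  A via A→b: +{b}
  S via S→a: +{a}
  S via S→b A: +{b}
  FIRST(S)={a,b}  FIRST(A)={b}
pass 2:
  A via A→S A: +{a}
  FIRST(S)={a,b}  FIRST(A)={a,b}
pass 3: (no change)
  FIRST(S)={a,b}  FIRST(A)={a,b}

FIRST(A) = ["a", "b"]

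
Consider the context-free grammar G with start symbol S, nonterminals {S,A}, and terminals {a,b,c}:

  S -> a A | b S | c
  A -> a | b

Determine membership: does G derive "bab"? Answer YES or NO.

Convert to CNF:
  S -> T0 A | T1 S | c
  A -> a | b
  T0 -> a
  T1 -> b

Fill CYK table bottom-up:
  cell(0,0) b: {A,T1}  orig:{A}
  cell(1,1) a: {A,T0}  orig:{A}
  cell(2,2) b: {A,T1}  orig:{A}
  cell(0,1) ba: ∅
  cell(1,2) ab: {S}
  cell(0,2) bab: {S}

S ∈ T[0,2] ⇒ YES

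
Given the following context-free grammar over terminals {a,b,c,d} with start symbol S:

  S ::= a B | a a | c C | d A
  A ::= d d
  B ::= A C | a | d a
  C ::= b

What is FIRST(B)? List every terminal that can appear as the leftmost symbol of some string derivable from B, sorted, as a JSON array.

Compute FIRST by fixpoint:
round 1:
  A via A→d d: +{d}
  B via B→A C: +{d}
  B via B→a: +{a}
  C via C→b: +{b}
  S via S→a B: +{a}
  S via S→c C: +{c}
  S via S→d A: +{d}
  FIRST(S)={a,c,d}  FIRST(A)={d}  FIRST(B)={a,d}  FIRST(C)={b}
round 2: done
  FIRST(S)={a,c,d}  FIRST(A)={d}  FIRST(B)={a,d}  FIRST(C)={b}

FIRST(B) = ["a", "d"]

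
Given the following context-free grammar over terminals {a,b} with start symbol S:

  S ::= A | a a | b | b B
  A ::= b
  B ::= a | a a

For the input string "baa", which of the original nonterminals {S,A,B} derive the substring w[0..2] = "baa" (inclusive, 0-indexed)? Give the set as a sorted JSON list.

Convert to CNF:
  S -> T0 T0 | T1 B | b
  A -> b
  B -> T0 T0 | a
  T0 -> a
  T1 -> b

Fill CYK table bottom-up, restricted to cells inside w[0..2]:
  T[0,0] 'b' = {A,S,T1}  orig:{A,S}
  T[1,1] 'a' = {B,T0}  orig:{B}
  T[2,2] 'a' = {B,T0}  orig:{B}
  T[0,1] 'ba' = {S}
  T[1,2] 'aa' = {B,S}
  T[0,2] 'baa' = {S}

Original NTs in T[0,2] deriving "baa": ["S"]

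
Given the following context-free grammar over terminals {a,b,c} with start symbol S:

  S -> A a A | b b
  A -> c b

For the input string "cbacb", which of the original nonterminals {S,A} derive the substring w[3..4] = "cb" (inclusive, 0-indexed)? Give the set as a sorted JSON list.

CNF form of G:
  S -> A X3 | T1 T1
  A -> T0 T1
  T0 -> c
  T1 -> b
  T2 -> a
  X3 -> T2 A

CYK fill, restricted to cells inside w[3..4]:
  [3..3]={T0}  "c"  orig:{}
  [4..4]={T1}  "b"  orig:{}
  [3..4]={A}  "cb"

Original NTs in T[3,4] deriving "cb": ["A"]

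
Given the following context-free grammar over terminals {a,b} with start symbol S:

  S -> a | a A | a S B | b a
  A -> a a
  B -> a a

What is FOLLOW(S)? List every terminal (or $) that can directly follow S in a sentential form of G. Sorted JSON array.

FIRST sets, iterate to fixpoint:
iter 1:
  A via A→a a: +{a}
  B via B→a a: +{a}
  S via S→a: +{a}
  S via S→b a: +{b}
  S: {a,b}  A: {a}  B: {a}
iter 2: (no change)
  S: {a,b}  A: {a}  B: {a}

FOLLOW sets:
initialize: $ ∈ FOLLOW(S)
[1]
  S→a A: FOLLOW(A) ⊇ FOLLOW(S) ⊇ {$}; new: +{$}
  S→a S B: FOLLOW(S) ⊇ FIRST(B) = {a}; new: +{a}
  S→a S B: FOLLOW(B) ⊇ FOLLOW(S) ⊇ {$,a}; new: +{$,a}
  S: {$,a}  A: {$}  B: {$,a}
[2]
  S→a A: FOLLOW(A) ⊇ FOLLOW(S) ⊇ {$,a}; new: +{a}
  S: {$,a}  A: {$,a}  B: {$,a}
[3] — fixpoint
  S: {$,a}  A: {$,a}  B: {$,a}

FOLLOW(S) = ["$", "a"]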